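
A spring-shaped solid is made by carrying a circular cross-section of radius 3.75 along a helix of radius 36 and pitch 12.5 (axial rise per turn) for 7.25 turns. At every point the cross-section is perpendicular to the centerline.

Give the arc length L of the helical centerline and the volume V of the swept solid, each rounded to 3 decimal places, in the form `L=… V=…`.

L=1642.414 V=72559.607

2πR = 2π·36 = 226.194671
per-turn = √(226.194671² + 12.5²) = √(51164.0292 + 156.25) = √51320.2792 = 226.539796
L = 7.25 × 226.539796 = 1642.413522
V = π·3.75² × L = 44.178647 × 1642.413522 = 72559.606696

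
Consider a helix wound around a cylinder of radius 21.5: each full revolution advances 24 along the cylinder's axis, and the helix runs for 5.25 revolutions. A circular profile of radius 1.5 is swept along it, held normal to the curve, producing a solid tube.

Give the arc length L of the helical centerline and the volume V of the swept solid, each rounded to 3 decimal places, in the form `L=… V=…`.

2πR = 2π·21.5 = 135.088484
per-turn = √(135.088484² + 24²) = √(18248.8985 + 576) = √18824.8985 = 137.203858
L = 5.25 × 137.203858 = 720.320252
V = π·1.5² × L = 7.068583 × 720.320252 = 5091.643829

L=720.320 V=5091.644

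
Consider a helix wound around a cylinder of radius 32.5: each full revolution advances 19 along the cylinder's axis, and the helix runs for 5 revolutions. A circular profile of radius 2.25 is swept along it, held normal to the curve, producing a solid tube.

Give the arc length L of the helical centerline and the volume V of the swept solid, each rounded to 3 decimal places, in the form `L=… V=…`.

L=1025.428 V=16308.723

2πR = 2π·32.5 = 204.203522
per-turn = √(204.203522² + 19²) = √(41699.0786 + 361) = √42060.0786 = 205.085540
L = 5 × 205.085540 = 1025.427699
V = π·2.25² × L = 15.904313 × 1025.427699 = 16308.722880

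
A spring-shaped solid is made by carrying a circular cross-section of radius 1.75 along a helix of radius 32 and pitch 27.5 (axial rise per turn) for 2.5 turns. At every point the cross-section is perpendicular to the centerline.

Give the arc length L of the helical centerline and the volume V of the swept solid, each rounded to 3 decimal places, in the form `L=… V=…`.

L=507.335 V=4881.131

2πR = 2π·32 = 201.061930
per-turn = √(201.061930² + 27.5²) = √(40425.8996 + 756.25) = √41182.1496 = 202.933855
L = 2.5 × 202.933855 = 507.334638
V = π·1.75² × L = 9.621128 × 507.334638 = 4881.131241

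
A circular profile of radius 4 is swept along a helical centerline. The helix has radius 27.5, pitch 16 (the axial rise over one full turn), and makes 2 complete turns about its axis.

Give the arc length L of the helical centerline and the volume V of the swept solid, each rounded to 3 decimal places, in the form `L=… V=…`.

2πR = 2π·27.5 = 172.787596
per-turn = √(172.787596² + 16²) = √(29855.5533 + 256) = √30111.5533 = 173.526809
L = 2 × 173.526809 = 347.053617
V = π·4² × L = 50.265482 × 347.053617 = 17444.817510

L=347.054 V=17444.818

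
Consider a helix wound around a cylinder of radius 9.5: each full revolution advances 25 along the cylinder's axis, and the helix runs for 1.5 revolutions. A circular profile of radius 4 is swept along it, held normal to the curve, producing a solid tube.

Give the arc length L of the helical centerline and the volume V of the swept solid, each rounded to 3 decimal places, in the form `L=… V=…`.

L=97.071 V=4879.335

2πR = 2π·9.5 = 59.690260
per-turn = √(59.690260² + 25²) = √(3562.9272 + 625) = √4187.9272 = 64.714196
L = 1.5 × 64.714196 = 97.071294
V = π·4² × L = 50.265482 × 97.071294 = 4879.335440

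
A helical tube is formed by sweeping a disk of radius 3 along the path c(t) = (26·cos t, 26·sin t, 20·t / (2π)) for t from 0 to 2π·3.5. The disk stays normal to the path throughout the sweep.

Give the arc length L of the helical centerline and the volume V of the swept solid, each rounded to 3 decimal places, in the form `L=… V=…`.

2πR = 2π·26 = 163.362818
per-turn = √(163.362818² + 20²) = √(26687.4103 + 400) = √27087.4103 = 164.582533
L = 3.5 × 164.582533 = 576.038867
V = π·3² × L = 28.274334 × 576.038867 = 16287.115252

L=576.039 V=16287.115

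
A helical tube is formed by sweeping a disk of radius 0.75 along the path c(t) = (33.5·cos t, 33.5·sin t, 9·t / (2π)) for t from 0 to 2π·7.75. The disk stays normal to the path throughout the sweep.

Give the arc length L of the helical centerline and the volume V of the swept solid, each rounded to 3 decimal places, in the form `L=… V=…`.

2πR = 2π·33.5 = 210.486708
per-turn = √(210.486708² + 9²) = √(44304.6542 + 81) = √44385.6542 = 210.679031
L = 7.75 × 210.679031 = 1632.762491
V = π·0.75² × L = 1.767146 × 1632.762491 = 2885.329489

L=1632.762 V=2885.329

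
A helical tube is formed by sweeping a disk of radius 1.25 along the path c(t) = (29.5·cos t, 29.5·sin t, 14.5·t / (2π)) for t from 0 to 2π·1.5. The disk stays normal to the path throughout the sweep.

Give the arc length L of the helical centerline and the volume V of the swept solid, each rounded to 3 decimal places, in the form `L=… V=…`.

L=278.880 V=1368.951

2πR = 2π·29.5 = 185.353967
per-turn = √(185.353967² + 14.5²) = √(34356.0929 + 210.25) = √34566.3429 = 185.920260
L = 1.5 × 185.920260 = 278.880389
V = π·1.25² × L = 4.908739 × 278.880389 = 1368.950910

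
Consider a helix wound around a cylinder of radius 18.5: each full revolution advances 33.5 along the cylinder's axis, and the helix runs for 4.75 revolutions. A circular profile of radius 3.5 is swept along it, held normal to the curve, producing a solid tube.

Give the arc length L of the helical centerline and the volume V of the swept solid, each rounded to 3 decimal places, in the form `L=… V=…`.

2πR = 2π·18.5 = 116.238928
per-turn = √(116.238928² + 33.5²) = √(13511.4884 + 1122.25) = √14633.7384 = 120.969990
L = 4.75 × 120.969990 = 574.607451
V = π·3.5² × L = 38.484510 × 574.607451 = 22113.486214

L=574.607 V=22113.486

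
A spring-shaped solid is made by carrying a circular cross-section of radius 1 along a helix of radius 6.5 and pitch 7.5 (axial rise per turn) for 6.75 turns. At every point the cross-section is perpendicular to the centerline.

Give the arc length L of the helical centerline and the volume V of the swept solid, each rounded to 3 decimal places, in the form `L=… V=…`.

2πR = 2π·6.5 = 40.840704
per-turn = √(40.840704² + 7.5²) = √(1667.9631 + 56.25) = √1724.2131 = 41.523646
L = 6.75 × 41.523646 = 280.284608
V = π·1² × L = 3.141593 × 280.284608 = 880.540065

L=280.285 V=880.540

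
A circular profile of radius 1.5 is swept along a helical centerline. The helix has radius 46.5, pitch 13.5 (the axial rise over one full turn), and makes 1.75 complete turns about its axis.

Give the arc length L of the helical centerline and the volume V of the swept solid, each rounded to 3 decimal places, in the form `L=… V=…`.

L=511.840 V=3617.982

2πR = 2π·46.5 = 292.168117
per-turn = √(292.168117² + 13.5²) = √(85362.2085 + 182.25) = √85544.4585 = 292.479843
L = 1.75 × 292.479843 = 511.839725
V = π·1.5² × L = 7.068583 × 511.839725 = 3617.981819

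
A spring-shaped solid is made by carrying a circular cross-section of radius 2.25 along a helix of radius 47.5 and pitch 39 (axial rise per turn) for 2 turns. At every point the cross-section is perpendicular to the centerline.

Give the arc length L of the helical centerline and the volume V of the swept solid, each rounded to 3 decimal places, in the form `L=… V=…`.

L=601.977 V=9574.036

2πR = 2π·47.5 = 298.451302
per-turn = √(298.451302² + 39²) = √(89073.1797 + 1521) = √90594.1797 = 300.988670
L = 2 × 300.988670 = 601.977341
V = π·2.25² × L = 15.904313 × 601.977341 = 9574.035932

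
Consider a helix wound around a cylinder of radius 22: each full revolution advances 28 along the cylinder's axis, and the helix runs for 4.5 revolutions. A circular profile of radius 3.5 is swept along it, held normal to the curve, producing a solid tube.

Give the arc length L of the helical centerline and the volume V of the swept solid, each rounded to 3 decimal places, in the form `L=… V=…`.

2πR = 2π·22 = 138.230077
per-turn = √(138.230077² + 28²) = √(19107.5541 + 784) = √19891.5541 = 141.037421
L = 4.5 × 141.037421 = 634.668394
V = π·3.5² × L = 38.484510 × 634.668394 = 24424.902178

L=634.668 V=24424.902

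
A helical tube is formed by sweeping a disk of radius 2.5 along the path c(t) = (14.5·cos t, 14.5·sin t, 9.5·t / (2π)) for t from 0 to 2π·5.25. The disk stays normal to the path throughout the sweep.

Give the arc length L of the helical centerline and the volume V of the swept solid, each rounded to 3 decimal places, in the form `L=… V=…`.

L=480.901 V=9442.465

2πR = 2π·14.5 = 91.106187
per-turn = √(91.106187² + 9.5²) = √(8300.3373 + 90.25) = √8390.5873 = 91.600149
L = 5.25 × 91.600149 = 480.900782
V = π·2.5² × L = 19.634954 × 480.900782 = 9442.464781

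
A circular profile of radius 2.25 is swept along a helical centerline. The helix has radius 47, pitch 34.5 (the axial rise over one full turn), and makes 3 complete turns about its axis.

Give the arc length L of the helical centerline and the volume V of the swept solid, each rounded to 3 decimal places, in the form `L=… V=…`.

L=891.954 V=14185.922

2πR = 2π·47 = 295.309709
per-turn = √(295.309709² + 34.5²) = √(87207.8245 + 1190.25) = √88398.0745 = 297.318137
L = 3 × 297.318137 = 891.954410
V = π·2.25² × L = 15.904313 × 891.954410 = 14185.921956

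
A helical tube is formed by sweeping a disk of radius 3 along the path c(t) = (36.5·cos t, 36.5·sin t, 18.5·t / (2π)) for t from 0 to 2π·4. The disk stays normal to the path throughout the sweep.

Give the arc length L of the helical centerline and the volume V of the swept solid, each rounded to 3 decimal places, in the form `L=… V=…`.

2πR = 2π·36.5 = 229.336264
per-turn = √(229.336264² + 18.5²) = √(52595.1219 + 342.25) = √52937.3719 = 230.081229
L = 4 × 230.081229 = 920.324915
V = π·3² × L = 28.274334 × 920.324915 = 26021.573934

L=920.325 V=26021.574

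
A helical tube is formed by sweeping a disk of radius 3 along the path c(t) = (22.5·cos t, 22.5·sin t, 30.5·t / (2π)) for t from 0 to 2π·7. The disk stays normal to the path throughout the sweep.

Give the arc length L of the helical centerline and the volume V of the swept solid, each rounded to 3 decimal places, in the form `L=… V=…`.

L=1012.370 V=28624.098

2πR = 2π·22.5 = 141.371669
per-turn = √(141.371669² + 30.5²) = √(19985.9489 + 930.25) = √20916.1989 = 144.624337
L = 7 × 144.624337 = 1012.370360
V = π·3² × L = 28.274334 × 1012.370360 = 28624.097584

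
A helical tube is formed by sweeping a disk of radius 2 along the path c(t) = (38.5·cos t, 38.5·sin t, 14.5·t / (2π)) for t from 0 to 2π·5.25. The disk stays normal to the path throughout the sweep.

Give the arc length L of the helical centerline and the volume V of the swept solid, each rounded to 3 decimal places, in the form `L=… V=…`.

L=1272.268 V=15987.795

2πR = 2π·38.5 = 241.902634
per-turn = √(241.902634² + 14.5²) = √(58516.8845 + 210.25) = √58727.1345 = 242.336820
L = 5.25 × 242.336820 = 1272.268307
V = π·2² × L = 12.566371 × 1272.268307 = 15987.795064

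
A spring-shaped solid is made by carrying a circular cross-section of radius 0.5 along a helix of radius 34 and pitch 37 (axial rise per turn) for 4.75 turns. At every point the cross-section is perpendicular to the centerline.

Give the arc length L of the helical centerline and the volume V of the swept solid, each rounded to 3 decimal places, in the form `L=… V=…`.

2πR = 2π·34 = 213.628300
per-turn = √(213.628300² + 37²) = √(45637.0508 + 1369) = √47006.0508 = 216.808788
L = 4.75 × 216.808788 = 1029.841745
V = π·0.5² × L = 0.785398 × 1029.841745 = 808.835815

L=1029.842 V=808.836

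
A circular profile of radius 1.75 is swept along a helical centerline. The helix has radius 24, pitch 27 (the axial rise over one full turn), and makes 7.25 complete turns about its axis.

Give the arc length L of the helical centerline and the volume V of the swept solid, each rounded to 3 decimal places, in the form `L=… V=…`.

L=1110.660 V=10685.806

2πR = 2π·24 = 150.796447
per-turn = √(150.796447² + 27²) = √(22739.5685 + 729) = √23468.5685 = 153.194545
L = 7.25 × 153.194545 = 1110.660449
V = π·1.75² × L = 9.621128 × 1110.660449 = 10685.805795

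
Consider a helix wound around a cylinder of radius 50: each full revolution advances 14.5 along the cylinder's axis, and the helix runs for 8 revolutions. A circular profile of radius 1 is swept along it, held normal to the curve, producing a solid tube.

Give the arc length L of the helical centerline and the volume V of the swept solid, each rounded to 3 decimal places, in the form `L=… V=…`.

2πR = 2π·50 = 314.159265
per-turn = √(314.159265² + 14.5²) = √(98696.0440 + 210.25) = √98906.2940 = 314.493711
L = 8 × 314.493711 = 2515.949685
V = π·1² × L = 3.141593 × 2515.949685 = 7904.089047

L=2515.950 V=7904.089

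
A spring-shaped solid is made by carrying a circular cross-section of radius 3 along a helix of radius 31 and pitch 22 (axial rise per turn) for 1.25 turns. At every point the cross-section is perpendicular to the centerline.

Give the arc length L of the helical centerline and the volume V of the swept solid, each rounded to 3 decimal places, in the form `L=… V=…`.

L=245.022 V=6927.821

2πR = 2π·31 = 194.778745
per-turn = √(194.778745² + 22²) = √(37938.7593 + 484) = √38422.7593 = 196.017242
L = 1.25 × 196.017242 = 245.021553
V = π·3² × L = 28.274334 × 245.021553 = 6927.821198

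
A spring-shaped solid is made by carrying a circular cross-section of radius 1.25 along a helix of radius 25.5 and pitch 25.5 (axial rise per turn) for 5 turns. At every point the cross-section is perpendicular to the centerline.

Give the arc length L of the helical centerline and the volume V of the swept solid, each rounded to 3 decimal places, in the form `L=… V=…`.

L=811.189 V=3981.914

2πR = 2π·25.5 = 160.221225
per-turn = √(160.221225² + 25.5²) = √(25670.8410 + 650.25) = √26321.0910 = 162.237761
L = 5 × 162.237761 = 811.188804
V = π·1.25² × L = 4.908739 × 811.188804 = 3981.913732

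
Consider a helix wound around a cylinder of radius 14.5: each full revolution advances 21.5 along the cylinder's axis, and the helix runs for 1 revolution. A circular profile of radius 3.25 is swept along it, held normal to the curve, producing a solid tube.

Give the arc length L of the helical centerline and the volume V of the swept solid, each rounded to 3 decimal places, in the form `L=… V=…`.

2πR = 2π·14.5 = 91.106187
per-turn = √(91.106187² + 21.5²) = √(8300.3373 + 462.25) = √8762.5873 = 93.608692
L = 1 × 93.608692 = 93.608692
V = π·3.25² × L = 33.183072 × 93.608692 = 3106.224019

L=93.609 V=3106.224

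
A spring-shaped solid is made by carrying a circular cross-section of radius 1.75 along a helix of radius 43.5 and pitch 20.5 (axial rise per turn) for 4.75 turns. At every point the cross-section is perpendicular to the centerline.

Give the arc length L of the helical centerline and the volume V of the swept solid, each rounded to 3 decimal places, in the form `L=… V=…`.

2πR = 2π·43.5 = 273.318561
per-turn = √(273.318561² + 20.5²) = √(74703.0357 + 420.25) = √75123.2857 = 274.086274
L = 4.75 × 274.086274 = 1301.909803
V = π·1.75² × L = 9.621128 × 1301.909803 = 12525.840206

L=1301.910 V=12525.840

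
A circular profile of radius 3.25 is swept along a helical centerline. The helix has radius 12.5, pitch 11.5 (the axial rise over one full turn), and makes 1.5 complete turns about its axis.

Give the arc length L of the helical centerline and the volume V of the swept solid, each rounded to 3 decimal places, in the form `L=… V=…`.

2πR = 2π·12.5 = 78.539816
per-turn = √(78.539816² + 11.5²) = √(6168.5028 + 132.25) = √6300.7528 = 79.377281
L = 1.5 × 79.377281 = 119.065922
V = π·3.25² × L = 33.183072 × 119.065922 = 3950.973098

L=119.066 V=3950.973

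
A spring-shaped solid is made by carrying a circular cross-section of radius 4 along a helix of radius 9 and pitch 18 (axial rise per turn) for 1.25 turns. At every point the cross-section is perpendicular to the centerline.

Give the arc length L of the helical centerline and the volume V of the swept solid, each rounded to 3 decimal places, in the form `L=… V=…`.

L=74.180 V=3728.715

2πR = 2π·9 = 56.548668
per-turn = √(56.548668² + 18²) = √(3197.7518 + 324) = √3521.7518 = 59.344350
L = 1.25 × 59.344350 = 74.180437
V = π·4² × L = 50.265482 × 74.180437 = 3728.715453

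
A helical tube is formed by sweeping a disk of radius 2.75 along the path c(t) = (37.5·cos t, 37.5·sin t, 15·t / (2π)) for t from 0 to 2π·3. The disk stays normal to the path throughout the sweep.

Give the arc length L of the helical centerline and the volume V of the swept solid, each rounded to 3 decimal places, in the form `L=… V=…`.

2πR = 2π·37.5 = 235.619449
per-turn = √(235.619449² + 15²) = √(55516.5248 + 225) = √55741.5248 = 236.096431
L = 3 × 236.096431 = 708.289293
V = π·2.75² × L = 23.758294 × 708.289293 = 16827.745578

L=708.289 V=16827.746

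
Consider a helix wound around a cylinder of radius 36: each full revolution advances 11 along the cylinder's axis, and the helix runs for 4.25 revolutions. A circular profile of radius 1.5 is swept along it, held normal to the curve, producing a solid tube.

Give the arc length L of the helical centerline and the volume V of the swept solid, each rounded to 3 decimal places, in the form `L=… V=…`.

2πR = 2π·36 = 226.194671
per-turn = √(226.194671² + 11²) = √(51164.0292 + 121) = √51285.0292 = 226.461982
L = 4.25 × 226.461982 = 962.463423
V = π·1.5² × L = 7.068583 × 962.463423 = 6803.253041

L=962.463 V=6803.253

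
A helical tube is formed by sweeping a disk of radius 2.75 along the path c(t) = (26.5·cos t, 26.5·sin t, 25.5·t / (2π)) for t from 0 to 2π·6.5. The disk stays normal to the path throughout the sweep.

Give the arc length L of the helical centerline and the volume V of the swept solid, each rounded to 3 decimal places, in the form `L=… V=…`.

2πR = 2π·26.5 = 166.504411
per-turn = √(166.504411² + 25.5²) = √(27723.7188 + 650.25) = √28373.9688 = 168.445744
L = 6.5 × 168.445744 = 1094.897338
V = π·2.75² × L = 23.758294 × 1094.897338 = 26012.893335

L=1094.897 V=26012.893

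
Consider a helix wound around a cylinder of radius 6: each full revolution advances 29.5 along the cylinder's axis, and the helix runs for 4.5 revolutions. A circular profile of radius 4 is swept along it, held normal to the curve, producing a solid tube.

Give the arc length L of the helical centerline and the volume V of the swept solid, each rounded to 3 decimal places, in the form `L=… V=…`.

2πR = 2π·6 = 37.699112
per-turn = √(37.699112² + 29.5²) = √(1421.2230 + 870.25) = √2291.4730 = 47.869333
L = 4.5 × 47.869333 = 215.411998
V = π·4² × L = 50.265482 × 215.411998 = 10827.788013

L=215.412 V=10827.788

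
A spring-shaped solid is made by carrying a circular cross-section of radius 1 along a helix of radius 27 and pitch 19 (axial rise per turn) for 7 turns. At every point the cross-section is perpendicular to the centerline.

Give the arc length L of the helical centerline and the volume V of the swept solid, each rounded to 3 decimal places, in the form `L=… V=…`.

2πR = 2π·27 = 169.646003
per-turn = √(169.646003² + 19²) = √(28779.7664 + 361) = √29140.7664 = 170.706668
L = 7 × 170.706668 = 1194.946675
V = π·1² × L = 3.141593 × 1194.946675 = 3754.035694

L=1194.947 V=3754.036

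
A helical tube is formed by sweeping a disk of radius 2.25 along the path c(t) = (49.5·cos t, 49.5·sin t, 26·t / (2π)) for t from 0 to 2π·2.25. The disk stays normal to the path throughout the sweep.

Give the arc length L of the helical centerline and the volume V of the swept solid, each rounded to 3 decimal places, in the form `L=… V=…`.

L=702.231 V=11168.497

2πR = 2π·49.5 = 311.017673
per-turn = √(311.017673² + 26²) = √(96731.9927 + 676) = √97407.9927 = 312.102536
L = 2.25 × 312.102536 = 702.230705
V = π·2.25² × L = 15.904313 × 702.230705 = 11168.496798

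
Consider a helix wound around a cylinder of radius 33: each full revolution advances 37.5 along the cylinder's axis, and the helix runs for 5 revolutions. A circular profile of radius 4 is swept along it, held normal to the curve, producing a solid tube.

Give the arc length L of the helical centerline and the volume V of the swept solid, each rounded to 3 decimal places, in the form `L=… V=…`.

L=1053.545 V=52956.926

2πR = 2π·33 = 207.345115
per-turn = √(207.345115² + 37.5²) = √(42991.9968 + 1406.25) = √44398.2468 = 210.708915
L = 5 × 210.708915 = 1053.544574
V = π·4² × L = 50.265482 × 1053.544574 = 52956.926300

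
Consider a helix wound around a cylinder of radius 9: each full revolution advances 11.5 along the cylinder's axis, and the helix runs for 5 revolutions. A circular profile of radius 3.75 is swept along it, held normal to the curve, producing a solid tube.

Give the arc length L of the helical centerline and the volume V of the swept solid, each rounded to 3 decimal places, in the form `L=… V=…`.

L=288.531 V=12746.902

2πR = 2π·9 = 56.548668
per-turn = √(56.548668² + 11.5²) = √(3197.7518 + 132.25) = √3330.0018 = 57.706168
L = 5 × 57.706168 = 288.530840
V = π·3.75² × L = 44.178647 × 288.530840 = 12746.902041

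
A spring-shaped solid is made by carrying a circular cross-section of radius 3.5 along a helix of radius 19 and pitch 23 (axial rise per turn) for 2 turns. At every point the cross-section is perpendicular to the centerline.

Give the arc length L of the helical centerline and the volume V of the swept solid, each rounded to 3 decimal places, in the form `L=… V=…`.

L=243.152 V=9357.581

2πR = 2π·19 = 119.380521
per-turn = √(119.380521² + 23²) = √(14251.7088 + 529) = √14780.7088 = 121.575938
L = 2 × 121.575938 = 243.151876
V = π·3.5² × L = 38.484510 × 243.151876 = 9357.580822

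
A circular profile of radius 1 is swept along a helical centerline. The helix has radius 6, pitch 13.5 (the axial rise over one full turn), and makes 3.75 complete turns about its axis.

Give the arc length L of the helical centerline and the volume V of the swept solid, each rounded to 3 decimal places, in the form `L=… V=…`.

L=150.163 V=471.750

2πR = 2π·6 = 37.699112
per-turn = √(37.699112² + 13.5²) = √(1421.2230 + 182.25) = √1603.4730 = 40.043389
L = 3.75 × 40.043389 = 150.162710
V = π·1² × L = 3.141593 × 150.162710 = 471.750067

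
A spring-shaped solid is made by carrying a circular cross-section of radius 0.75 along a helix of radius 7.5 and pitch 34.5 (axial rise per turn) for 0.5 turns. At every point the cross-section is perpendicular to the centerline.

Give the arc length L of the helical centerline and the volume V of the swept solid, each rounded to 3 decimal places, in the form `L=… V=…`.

2πR = 2π·7.5 = 47.123890
per-turn = √(47.123890² + 34.5²) = √(2220.6610 + 1190.25) = √3410.9110 = 58.403005
L = 0.5 × 58.403005 = 29.201502
V = π·0.75² × L = 1.767146 × 29.201502 = 51.603314

L=29.202 V=51.603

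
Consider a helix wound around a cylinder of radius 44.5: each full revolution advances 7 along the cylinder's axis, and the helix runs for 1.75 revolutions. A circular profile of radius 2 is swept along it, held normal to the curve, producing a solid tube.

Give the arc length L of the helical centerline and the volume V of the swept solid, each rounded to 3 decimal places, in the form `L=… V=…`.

L=489.456 V=6150.690

2πR = 2π·44.5 = 279.601746
per-turn = √(279.601746² + 7²) = √(78177.1365 + 49) = √78226.1365 = 279.689357
L = 1.75 × 279.689357 = 489.456375
V = π·2² × L = 12.566371 × 489.456375 = 6150.690206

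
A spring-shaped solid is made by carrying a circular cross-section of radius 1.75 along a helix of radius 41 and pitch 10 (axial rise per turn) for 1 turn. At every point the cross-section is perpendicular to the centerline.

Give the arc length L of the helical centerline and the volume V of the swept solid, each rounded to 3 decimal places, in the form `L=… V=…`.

L=257.805 V=2480.371

2πR = 2π·41 = 257.610598
per-turn = √(257.610598² + 10²) = √(66363.2200 + 100) = √66463.2200 = 257.804616
L = 1 × 257.804616 = 257.804616
V = π·1.75² × L = 9.621128 × 257.804616 = 2480.371080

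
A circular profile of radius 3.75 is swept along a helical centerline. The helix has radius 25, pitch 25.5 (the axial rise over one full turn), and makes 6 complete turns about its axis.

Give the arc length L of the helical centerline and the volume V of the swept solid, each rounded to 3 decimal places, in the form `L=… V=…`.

L=954.816 V=42182.474

2πR = 2π·25 = 157.079633
per-turn = √(157.079633² + 25.5²) = √(24674.0110 + 650.25) = √25324.2610 = 159.135983
L = 6 × 159.135983 = 954.815896
V = π·3.75² × L = 44.178647 × 954.815896 = 42182.474144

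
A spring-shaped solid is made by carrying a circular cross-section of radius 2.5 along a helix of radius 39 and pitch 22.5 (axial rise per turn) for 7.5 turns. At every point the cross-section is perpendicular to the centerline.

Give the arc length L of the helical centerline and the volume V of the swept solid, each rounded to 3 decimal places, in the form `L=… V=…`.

L=1845.563 V=36237.540

2πR = 2π·39 = 245.044227
per-turn = √(245.044227² + 22.5²) = √(60046.6732 + 506.25) = √60552.9232 = 246.075036
L = 7.5 × 246.075036 = 1845.562767
V = π·2.5² × L = 19.634954 × 1845.562767 = 36237.540200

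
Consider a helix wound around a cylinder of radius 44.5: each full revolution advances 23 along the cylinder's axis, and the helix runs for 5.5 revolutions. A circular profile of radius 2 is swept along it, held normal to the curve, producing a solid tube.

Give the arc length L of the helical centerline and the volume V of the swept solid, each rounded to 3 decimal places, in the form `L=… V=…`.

L=1543.004 V=19389.957

2πR = 2π·44.5 = 279.601746
per-turn = √(279.601746² + 23²) = √(78177.1365 + 529) = √78706.1365 = 280.546140
L = 5.5 × 280.546140 = 1543.003768
V = π·2² × L = 12.566371 × 1543.003768 = 19389.957208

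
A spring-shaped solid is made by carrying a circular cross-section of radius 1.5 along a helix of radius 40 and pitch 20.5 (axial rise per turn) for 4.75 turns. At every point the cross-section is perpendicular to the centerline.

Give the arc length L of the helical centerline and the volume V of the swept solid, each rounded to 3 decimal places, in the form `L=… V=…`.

L=1197.770 V=8466.537

2πR = 2π·40 = 251.327412
per-turn = √(251.327412² + 20.5²) = √(63165.4682 + 420.25) = √63585.7182 = 252.162087
L = 4.75 × 252.162087 = 1197.769914
V = π·1.5² × L = 7.068583 × 1197.769914 = 8466.536613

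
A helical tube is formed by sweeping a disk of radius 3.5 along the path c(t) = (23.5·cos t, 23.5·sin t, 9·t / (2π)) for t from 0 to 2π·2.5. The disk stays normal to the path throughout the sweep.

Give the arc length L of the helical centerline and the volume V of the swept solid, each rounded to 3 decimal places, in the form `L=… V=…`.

2πR = 2π·23.5 = 147.654855
per-turn = √(147.654855² + 9²) = √(21801.9561 + 81) = √21882.9561 = 147.928889
L = 2.5 × 147.928889 = 369.822222
V = π·3.5² × L = 38.484510 × 369.822222 = 14232.426997

L=369.822 V=14232.427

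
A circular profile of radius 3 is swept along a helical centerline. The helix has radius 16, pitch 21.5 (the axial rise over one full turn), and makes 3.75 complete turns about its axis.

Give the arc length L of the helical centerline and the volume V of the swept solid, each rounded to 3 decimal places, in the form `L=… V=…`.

L=385.516 V=10900.212

2πR = 2π·16 = 100.530965
per-turn = √(100.530965² + 21.5²) = √(10106.4749 + 462.25) = √10568.7249 = 102.804304
L = 3.75 × 102.804304 = 385.516140
V = π·3² × L = 28.274334 × 385.516140 = 10900.212052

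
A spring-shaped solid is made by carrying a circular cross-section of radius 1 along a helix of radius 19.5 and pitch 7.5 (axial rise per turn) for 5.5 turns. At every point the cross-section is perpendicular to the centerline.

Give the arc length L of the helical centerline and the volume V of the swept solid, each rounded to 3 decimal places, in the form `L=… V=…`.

L=675.133 V=2120.993

2πR = 2π·19.5 = 122.522113
per-turn = √(122.522113² + 7.5²) = √(15011.6683 + 56.25) = √15067.9183 = 122.751449
L = 5.5 × 122.751449 = 675.132971
V = π·1² × L = 3.141593 × 675.132971 = 2120.992782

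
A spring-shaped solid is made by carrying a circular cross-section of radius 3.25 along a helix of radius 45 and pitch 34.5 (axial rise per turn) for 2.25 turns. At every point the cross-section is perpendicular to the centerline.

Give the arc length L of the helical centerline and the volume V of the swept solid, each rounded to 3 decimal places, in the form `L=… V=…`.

L=640.891 V=21266.728

2πR = 2π·45 = 282.743339
per-turn = √(282.743339² + 34.5²) = √(79943.7956 + 1190.25) = √81134.0456 = 284.840386
L = 2.25 × 284.840386 = 640.890869
V = π·3.25² × L = 33.183072 × 640.890869 = 21266.728112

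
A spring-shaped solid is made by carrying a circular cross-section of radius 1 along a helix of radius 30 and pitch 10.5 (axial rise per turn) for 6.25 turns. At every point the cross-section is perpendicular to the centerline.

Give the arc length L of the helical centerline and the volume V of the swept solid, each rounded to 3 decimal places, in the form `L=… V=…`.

2πR = 2π·30 = 188.495559
per-turn = √(188.495559² + 10.5²) = √(35530.5758 + 110.25) = √35640.8258 = 188.787780
L = 6.25 × 188.787780 = 1179.923624
V = π·1² × L = 3.141593 × 1179.923624 = 3706.839390

L=1179.924 V=3706.839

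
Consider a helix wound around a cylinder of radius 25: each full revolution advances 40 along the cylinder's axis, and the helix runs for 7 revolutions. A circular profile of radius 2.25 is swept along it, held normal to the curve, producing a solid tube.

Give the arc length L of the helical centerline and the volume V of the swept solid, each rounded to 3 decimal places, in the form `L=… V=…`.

2πR = 2π·25 = 157.079633
per-turn = √(157.079633² + 40²) = √(24674.0110 + 1600) = √26274.0110 = 162.092600
L = 7 × 162.092600 = 1134.648201
V = π·2.25² × L = 15.904313 × 1134.648201 = 18045.799910

L=1134.648 V=18045.800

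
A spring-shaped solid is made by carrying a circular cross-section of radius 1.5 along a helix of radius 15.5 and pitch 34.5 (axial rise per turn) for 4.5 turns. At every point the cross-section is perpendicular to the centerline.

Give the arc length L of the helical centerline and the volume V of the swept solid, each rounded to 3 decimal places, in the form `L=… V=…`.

2πR = 2π·15.5 = 97.389372
per-turn = √(97.389372² + 34.5²) = √(9484.6898 + 1190.25) = √10674.9398 = 103.319600
L = 4.5 × 103.319600 = 464.938202
V = π·1.5² × L = 7.068583 × 464.938202 = 3286.454488

L=464.938 V=3286.454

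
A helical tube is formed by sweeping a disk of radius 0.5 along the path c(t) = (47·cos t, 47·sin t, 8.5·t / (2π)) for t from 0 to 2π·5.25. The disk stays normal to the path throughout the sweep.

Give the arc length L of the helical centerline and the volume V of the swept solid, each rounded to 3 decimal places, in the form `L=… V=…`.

2πR = 2π·47 = 295.309709
per-turn = √(295.309709² + 8.5²) = √(87207.8245 + 72.25) = √87280.0745 = 295.432013
L = 5.25 × 295.432013 = 1551.018070
V = π·0.5² × L = 0.785398 × 1551.018070 = 1218.166743

L=1551.018 V=1218.167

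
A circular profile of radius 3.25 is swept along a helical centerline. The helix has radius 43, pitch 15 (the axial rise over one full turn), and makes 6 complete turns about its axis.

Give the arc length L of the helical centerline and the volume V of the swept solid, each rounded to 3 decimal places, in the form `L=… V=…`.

2πR = 2π·43 = 270.176968
per-turn = √(270.176968² + 15²) = √(72995.5942 + 225) = √73220.5942 = 270.593042
L = 6 × 270.593042 = 1623.558249
V = π·3.25² × L = 33.183072 × 1623.558249 = 53874.650943

L=1623.558 V=53874.651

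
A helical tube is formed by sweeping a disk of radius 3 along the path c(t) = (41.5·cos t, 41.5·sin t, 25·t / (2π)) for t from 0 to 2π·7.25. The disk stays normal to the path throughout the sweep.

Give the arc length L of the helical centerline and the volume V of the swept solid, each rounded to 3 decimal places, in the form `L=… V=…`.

L=1899.122 V=53696.418

2πR = 2π·41.5 = 260.752190
per-turn = √(260.752190² + 25²) = √(67991.7047 + 625) = √68616.7047 = 261.947905
L = 7.25 × 261.947905 = 1899.122308
V = π·3² × L = 28.274334 × 1899.122308 = 53696.418228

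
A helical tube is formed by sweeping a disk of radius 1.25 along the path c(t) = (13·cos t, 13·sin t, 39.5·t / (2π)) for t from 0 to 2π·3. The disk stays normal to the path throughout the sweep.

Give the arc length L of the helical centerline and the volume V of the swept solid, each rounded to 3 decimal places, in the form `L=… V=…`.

2πR = 2π·13 = 81.681409
per-turn = √(81.681409² + 39.5²) = √(6671.8526 + 1560.25) = √8232.1026 = 90.730935
L = 3 × 90.730935 = 272.192805
V = π·1.25² × L = 4.908739 × 272.192805 = 1336.123308

L=272.193 V=1336.123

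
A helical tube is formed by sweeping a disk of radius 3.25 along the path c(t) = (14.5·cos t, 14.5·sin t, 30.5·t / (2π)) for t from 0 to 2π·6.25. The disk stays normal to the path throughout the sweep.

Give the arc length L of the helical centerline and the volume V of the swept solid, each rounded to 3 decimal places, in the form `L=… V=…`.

L=600.475 V=19925.594

2πR = 2π·14.5 = 91.106187
per-turn = √(91.106187² + 30.5²) = √(8300.3373 + 930.25) = √9230.5873 = 96.075945
L = 6.25 × 96.075945 = 600.474659
V = π·3.25² × L = 33.183072 × 600.474659 = 19925.594096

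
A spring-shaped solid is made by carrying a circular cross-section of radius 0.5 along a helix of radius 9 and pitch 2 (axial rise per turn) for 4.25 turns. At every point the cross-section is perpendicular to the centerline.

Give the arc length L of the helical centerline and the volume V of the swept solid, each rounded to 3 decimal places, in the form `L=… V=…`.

L=240.482 V=188.874

2πR = 2π·9 = 56.548668
per-turn = √(56.548668² + 2²) = √(3197.7518 + 4) = √3201.7518 = 56.584024
L = 4.25 × 56.584024 = 240.482104
V = π·0.5² × L = 0.785398 × 240.482104 = 188.874203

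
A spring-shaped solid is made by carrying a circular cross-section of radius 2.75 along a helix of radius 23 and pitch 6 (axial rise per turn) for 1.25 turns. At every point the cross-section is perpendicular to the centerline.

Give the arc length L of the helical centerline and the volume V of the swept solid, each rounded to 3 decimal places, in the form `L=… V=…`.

L=180.797 V=4295.433

2πR = 2π·23 = 144.513262
per-turn = √(144.513262² + 6²) = √(20884.0829 + 36) = √20920.0829 = 144.637764
L = 1.25 × 144.637764 = 180.797206
V = π·2.75² × L = 23.758294 × 180.797206 = 4295.433245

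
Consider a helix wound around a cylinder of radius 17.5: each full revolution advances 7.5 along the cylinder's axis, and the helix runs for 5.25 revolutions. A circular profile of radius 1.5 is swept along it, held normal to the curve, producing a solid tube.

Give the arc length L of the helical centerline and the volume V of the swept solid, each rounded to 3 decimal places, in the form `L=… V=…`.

L=578.609 V=4089.946

2πR = 2π·17.5 = 109.955743
per-turn = √(109.955743² + 7.5²) = √(12090.2654 + 56.25) = √12146.5154 = 110.211231
L = 5.25 × 110.211231 = 578.608962
V = π·1.5² × L = 7.068583 × 578.608962 = 4089.945742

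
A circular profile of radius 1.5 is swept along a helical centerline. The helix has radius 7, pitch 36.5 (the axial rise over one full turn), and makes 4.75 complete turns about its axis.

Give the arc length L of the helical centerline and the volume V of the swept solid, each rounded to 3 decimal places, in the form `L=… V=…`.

2πR = 2π·7 = 43.982297
per-turn = √(43.982297² + 36.5²) = √(1934.4425 + 1332.25) = √3266.6925 = 57.154986
L = 4.75 × 57.154986 = 271.486185
V = π·1.5² × L = 7.068583 × 271.486185 = 1919.022760

L=271.486 V=1919.023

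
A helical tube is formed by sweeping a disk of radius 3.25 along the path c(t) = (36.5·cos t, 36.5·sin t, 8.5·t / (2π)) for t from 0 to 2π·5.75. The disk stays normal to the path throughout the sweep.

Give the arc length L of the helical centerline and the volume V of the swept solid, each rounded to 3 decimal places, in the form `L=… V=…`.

L=1319.589 V=43788.015

2πR = 2π·36.5 = 229.336264
per-turn = √(229.336264² + 8.5²) = √(52595.1219 + 72.25) = √52667.3719 = 229.493729
L = 5.75 × 229.493729 = 1319.588944
V = π·3.25² × L = 33.183072 × 1319.588944 = 43788.015481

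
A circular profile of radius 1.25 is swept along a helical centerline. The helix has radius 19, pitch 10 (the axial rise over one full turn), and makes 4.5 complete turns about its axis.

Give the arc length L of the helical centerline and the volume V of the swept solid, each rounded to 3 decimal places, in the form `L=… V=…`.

2πR = 2π·19 = 119.380521
per-turn = √(119.380521² + 10²) = √(14251.7088 + 100) = √14351.7088 = 119.798618
L = 4.5 × 119.798618 = 539.093779
V = π·1.25² × L = 4.908739 × 539.093779 = 2646.270398

L=539.094 V=2646.270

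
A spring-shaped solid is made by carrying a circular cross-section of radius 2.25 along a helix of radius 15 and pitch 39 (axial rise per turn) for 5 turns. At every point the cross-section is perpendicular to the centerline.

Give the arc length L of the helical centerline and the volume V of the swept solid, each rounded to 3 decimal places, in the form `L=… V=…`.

L=509.991 V=8111.061

2πR = 2π·15 = 94.247780
per-turn = √(94.247780² + 39²) = √(8882.6440 + 1521) = √10403.6440 = 101.998255
L = 5 × 101.998255 = 509.991273
V = π·2.25² × L = 15.904313 × 509.991273 = 8111.060743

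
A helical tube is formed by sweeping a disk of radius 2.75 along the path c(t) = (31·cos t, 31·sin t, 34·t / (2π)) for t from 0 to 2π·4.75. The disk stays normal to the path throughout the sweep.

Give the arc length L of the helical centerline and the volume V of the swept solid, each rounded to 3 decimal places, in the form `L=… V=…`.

2πR = 2π·31 = 194.778745
per-turn = √(194.778745² + 34²) = √(37938.7593 + 1156) = √39094.7593 = 197.723947
L = 4.75 × 197.723947 = 939.188749
V = π·2.75² × L = 23.758294 × 939.188749 = 22313.522847

L=939.189 V=22313.523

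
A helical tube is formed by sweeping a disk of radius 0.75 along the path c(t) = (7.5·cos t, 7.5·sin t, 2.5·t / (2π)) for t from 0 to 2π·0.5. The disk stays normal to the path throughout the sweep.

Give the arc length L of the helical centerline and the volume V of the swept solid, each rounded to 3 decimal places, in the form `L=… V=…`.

L=23.595 V=41.696

2πR = 2π·7.5 = 47.123890
per-turn = √(47.123890² + 2.5²) = √(2220.6610 + 6.25) = √2226.9110 = 47.190158
L = 0.5 × 47.190158 = 23.595079
V = π·0.75² × L = 1.767146 × 23.595079 = 41.695946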